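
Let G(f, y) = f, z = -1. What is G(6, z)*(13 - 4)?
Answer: 54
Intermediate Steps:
G(6, z)*(13 - 4) = 6*(13 - 4) = 6*9 = 54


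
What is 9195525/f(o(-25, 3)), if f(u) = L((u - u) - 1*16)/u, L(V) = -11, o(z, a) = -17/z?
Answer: -6252957/11 ≈ -5.6845e+5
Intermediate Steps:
f(u) = -11/u
9195525/f(o(-25, 3)) = 9195525/((-11/((-17/(-25))))) = 9195525/((-11/((-17*(-1/25))))) = 9195525/((-11/17/25)) = 9195525/((-11*25/17)) = 9195525/(-275/17) = 9195525*(-17/275) = -6252957/11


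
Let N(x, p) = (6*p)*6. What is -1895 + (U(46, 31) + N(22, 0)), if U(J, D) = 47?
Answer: -1848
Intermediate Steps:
N(x, p) = 36*p
-1895 + (U(46, 31) + N(22, 0)) = -1895 + (47 + 36*0) = -1895 + (47 + 0) = -1895 + 47 = -1848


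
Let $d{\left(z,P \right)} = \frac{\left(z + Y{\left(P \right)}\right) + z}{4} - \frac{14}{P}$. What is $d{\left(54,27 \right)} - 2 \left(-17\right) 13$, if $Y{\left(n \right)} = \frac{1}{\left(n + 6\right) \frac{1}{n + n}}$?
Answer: $\frac{278521}{594} \approx 468.89$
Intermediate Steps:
$Y{\left(n \right)} = \frac{2 n}{6 + n}$ ($Y{\left(n \right)} = \frac{1}{\left(6 + n\right) \frac{1}{2 n}} = \frac{1}{\frac{1}{2} \frac{1}{n} \left(6 + n\right)} = \frac{2 n}{6 + n}$)
$d{\left(z,P \right)} = \frac{z}{2} - \frac{14}{P} + \frac{P}{2 \left(6 + P\right)}$ ($d{\left(z,P \right)} = \frac{\left(z + \frac{2 P}{6 + P}\right) + z}{4} - \frac{14}{P} = \left(2 z + \frac{2 P}{6 + P}\right) \frac{1}{4} - \frac{14}{P} = \left(\frac{z}{2} + \frac{P}{2 \left(6 + P\right)}\right) - \frac{14}{P} = \frac{z}{2} - \frac{14}{P} + \frac{P}{2 \left(6 + P\right)}$)
$d{\left(54,27 \right)} - 2 \left(-17\right) 13 = \frac{-168 + 27^{2} - 756 + 27 \cdot 54 \left(6 + 27\right)}{2 \cdot 27 \left(6 + 27\right)} - 2 \left(-17\right) 13 = \frac{1}{2} \cdot \frac{1}{27} \cdot \frac{1}{33} \left(-168 + 729 - 756 + 27 \cdot 54 \cdot 33\right) - \left(-34\right) 13 = \frac{1}{2} \cdot \frac{1}{27} \cdot \frac{1}{33} \left(-168 + 729 - 756 + 48114\right) - -442 = \frac{1}{2} \cdot \frac{1}{27} \cdot \frac{1}{33} \cdot 47919 + 442 = \frac{15973}{594} + 442 = \frac{278521}{594}$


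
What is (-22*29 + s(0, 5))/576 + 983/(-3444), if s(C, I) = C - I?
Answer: -231725/165312 ≈ -1.4017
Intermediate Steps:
(-22*29 + s(0, 5))/576 + 983/(-3444) = (-22*29 + (0 - 1*5))/576 + 983/(-3444) = (-638 + (0 - 5))*(1/576) + 983*(-1/3444) = (-638 - 5)*(1/576) - 983/3444 = -643*1/576 - 983/3444 = -643/576 - 983/3444 = -231725/165312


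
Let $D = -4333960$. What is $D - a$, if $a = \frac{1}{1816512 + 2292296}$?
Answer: $- \frac{17807409519681}{4108808} \approx -4.334 \cdot 10^{6}$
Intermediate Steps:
$a = \frac{1}{4108808} \approx 2.4338 \cdot 10^{-7}$
$D - a = -4333960 - \frac{1}{4108808} = - \frac{17807409519681}{4108808}$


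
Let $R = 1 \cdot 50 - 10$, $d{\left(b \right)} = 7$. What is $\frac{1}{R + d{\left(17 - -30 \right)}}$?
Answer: $\frac{1}{47} \approx 0.021277$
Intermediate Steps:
$R = 40$ ($R = 50 - 10 = 40$)
$\frac{1}{R + d{\left(17 - -30 \right)}} = \frac{1}{40 + 7} = \frac{1}{47}$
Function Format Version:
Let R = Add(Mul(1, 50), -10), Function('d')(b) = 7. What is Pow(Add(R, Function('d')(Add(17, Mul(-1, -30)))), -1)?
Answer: Rational(1, 47) ≈ 0.021277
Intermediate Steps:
R = 40 (R = Add(50, -10) = 40)
Pow(Add(R, Function('d')(Add(17, Mul(-1, -30)))), -1) = Pow(Add(40, 7), -1) = Pow(47, -1) = Rational(1, 47)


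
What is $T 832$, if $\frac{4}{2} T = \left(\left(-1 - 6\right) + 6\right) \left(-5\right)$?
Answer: $2080$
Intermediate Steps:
$T = \frac{5}{2}$ ($T = \frac{\left(\left(-1 - 6\right) + 6\right) \left(-5\right)}{2} = \frac{\left(-7 + 6\right) \left(-5\right)}{2} = \frac{\left(-1\right) \left(-5\right)}{2} = \frac{1}{2} \cdot 5 = \frac{5}{2} \approx 2.5$)
$T 832 = \frac{5}{2} \cdot 832 = 2080$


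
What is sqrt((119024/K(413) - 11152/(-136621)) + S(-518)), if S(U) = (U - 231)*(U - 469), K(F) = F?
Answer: sqrt(2354525039244592924367)/56424473 ≈ 859.97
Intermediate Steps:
S(U) = (-469 + U)*(-231 + U) (S(U) = (-231 + U)*(-469 + U) = (-469 + U)*(-231 + U))
sqrt((119024/K(413) - 11152/(-136621)) + S(-518)) = sqrt((119024/413 - 11152/(-136621)) + (108339 + (-518)**2 - 700*(-518))) = sqrt((119024*(1/413) - 11152*(-1/136621)) + (108339 + 268324 + 362600)) = sqrt((119024/413 + 11152/136621) + 739263) = sqrt(16265783680/56424473 + 739263) = sqrt(41728790967079/56424473) = sqrt(2354525039244592924367)/56424473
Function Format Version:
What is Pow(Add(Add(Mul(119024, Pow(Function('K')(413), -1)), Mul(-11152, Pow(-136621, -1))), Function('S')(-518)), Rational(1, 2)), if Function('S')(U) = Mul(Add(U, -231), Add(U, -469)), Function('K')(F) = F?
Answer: Mul(Rational(1, 56424473), Pow(2354525039244592924367, Rational(1, 2))) ≈ 859.97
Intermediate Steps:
Function('S')(U) = Mul(Add(-469, U), Add(-231, U)) (Function('S')(U) = Mul(Add(-231, U), Add(-469, U)) = Mul(Add(-469, U), Add(-231, U)))
Pow(Add(Add(Mul(119024, Pow(Function('K')(413), -1)), Mul(-11152, Pow(-136621, -1))), Function('S')(-518)), Rational(1, 2)) = Pow(Add(Add(Mul(119024, Pow(413, -1)), Mul(-11152, Pow(-136621, -1))), Add(108339, Pow(-518, 2), Mul(-700, -518))), Rational(1, 2)) = Pow(Add(Add(Mul(119024, Rational(1, 413)), Mul(-11152, Rational(-1, 136621))), Add(108339, 268324, 362600)), Rational(1, 2)) = Pow(Add(Add(Rational(119024, 413), Rational(11152, 136621)), 739263), Rational(1, 2)) = Pow(Add(Rational(16265783680, 56424473), 739263), Rational(1, 2)) = Pow(Rational(41728790967079, 56424473), Rational(1, 2)) = Mul(Rational(1, 56424473), Pow(2354525039244592924367, Rational(1, 2)))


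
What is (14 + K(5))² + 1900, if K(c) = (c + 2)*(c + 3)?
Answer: 6800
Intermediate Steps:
K(c) = (2 + c)*(3 + c)
(14 + K(5))² + 1900 = (14 + (6 + 5² + 5*5))² + 1900 = (14 + (6 + 25 + 25))² + 1900 = (14 + 56)² + 1900 = 70² + 1900 = 4900 + 1900 = 6800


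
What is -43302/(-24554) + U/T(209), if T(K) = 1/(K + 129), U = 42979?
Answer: 178346797505/12277 ≈ 1.4527e+7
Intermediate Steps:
T(K) = 1/(129 + K)
-43302/(-24554) + U/T(209) = -43302/(-24554) + 42979/(1/(129 + 209)) = -43302*(-1/24554) + 42979/(1/338) = 21651/12277 + 42979/(1/338) = 21651/12277 + 42979*338 = 21651/12277 + 14526902 = 178346797505/12277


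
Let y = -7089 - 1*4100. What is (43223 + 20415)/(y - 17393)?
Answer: -31819/14291 ≈ -2.2265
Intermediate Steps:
y = -11189 (y = -7089 - 4100 = -11189)
(43223 + 20415)/(y - 17393) = (43223 + 20415)/(-11189 - 17393) = 63638/(-28582) = 63638*(-1/28582) = -31819/14291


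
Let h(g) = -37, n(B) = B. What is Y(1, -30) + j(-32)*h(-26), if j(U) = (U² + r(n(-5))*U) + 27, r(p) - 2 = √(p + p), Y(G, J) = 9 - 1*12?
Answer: -36522 + 1184*I*√10 ≈ -36522.0 + 3744.1*I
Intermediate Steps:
Y(G, J) = -3 (Y(G, J) = 9 - 12 = -3)
r(p) = 2 + √2*√p (r(p) = 2 + √(p + p) = 2 + √(2*p) = 2 + √2*√p)
j(U) = 27 + U² + U*(2 + I*√10) (j(U) = (U² + (2 + √2*√(-5))*U) + 27 = (U² + (2 + √2*(I*√5))*U) + 27 = (U² + (2 + I*√10)*U) + 27 = (U² + U*(2 + I*√10)) + 27 = 27 + U² + U*(2 + I*√10))
Y(1, -30) + j(-32)*h(-26) = -3 + (27 + (-32)² - 32*(2 + I*√10))*(-37) = -3 + (27 + 1024 + (-64 - 32*I*√10))*(-37) = -3 + (987 - 32*I*√10)*(-37) = -3 + (-36519 + 1184*I*√10) = -36522 + 1184*I*√10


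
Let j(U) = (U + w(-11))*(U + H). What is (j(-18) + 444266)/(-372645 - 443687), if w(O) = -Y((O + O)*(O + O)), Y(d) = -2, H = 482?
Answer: -218421/408166 ≈ -0.53513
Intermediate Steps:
w(O) = 2 (w(O) = -1*(-2) = 2)
j(U) = (2 + U)*(482 + U) (j(U) = (U + 2)*(U + 482) = (2 + U)*(482 + U))
(j(-18) + 444266)/(-372645 - 443687) = ((964 + (-18)**2 + 484*(-18)) + 444266)/(-372645 - 443687) = ((964 + 324 - 8712) + 444266)/(-816332) = (-7424 + 444266)*(-1/816332) = 436842*(-1/816332) = -218421/408166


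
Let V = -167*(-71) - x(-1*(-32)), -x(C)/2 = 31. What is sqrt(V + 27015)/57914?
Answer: 3*sqrt(4326)/57914 ≈ 0.0034071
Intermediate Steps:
x(C) = -62 (x(C) = -2*31 = -62)
V = 11919 (V = -167*(-71) - 1*(-62) = 11857 + 62 = 11919)
sqrt(V + 27015)/57914 = sqrt(11919 + 27015)/57914 = sqrt(38934)*(1/57914) = (3*sqrt(4326))*(1/57914) = 3*sqrt(4326)/57914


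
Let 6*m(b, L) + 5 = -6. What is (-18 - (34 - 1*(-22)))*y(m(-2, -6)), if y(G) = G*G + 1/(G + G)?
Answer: -45251/198 ≈ -228.54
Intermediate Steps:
m(b, L) = -11/6 (m(b, L) = -⅚ + (⅙)*(-6) = -⅚ - 1 = -11/6)
y(G) = G² + 1/(2*G)
(-18 - (34 - 1*(-22)))*y(m(-2, -6)) = (-18 - (34 - 1*(-22)))*((½ + (-11/6)³)/(-11/6)) = (-18 - (34 + 22))*(-6*(½ - 1331/216)/11) = (-18 - 1*56)*(-6/11*(-1223/216)) = (-18 - 56)*(1223/396) = -74*1223/396 = -45251/198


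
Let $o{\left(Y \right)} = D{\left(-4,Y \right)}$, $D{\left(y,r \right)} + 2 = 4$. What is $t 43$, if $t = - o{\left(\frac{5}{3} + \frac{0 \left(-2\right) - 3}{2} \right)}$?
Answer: $-86$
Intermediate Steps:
$D{\left(y,r \right)} = 2$ ($D{\left(y,r \right)} = -2 + 4 = 2$)
$o{\left(Y \right)} = 2$
$t = -2$ ($t = \left(-1\right) 2 = -2$)
$t 43 = \left(-2\right) 43 = -86$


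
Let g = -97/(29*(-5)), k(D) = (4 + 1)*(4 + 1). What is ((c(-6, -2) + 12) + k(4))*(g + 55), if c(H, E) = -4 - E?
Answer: 56504/29 ≈ 1948.4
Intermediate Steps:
k(D) = 25 (k(D) = 5*5 = 25)
g = 97/145 (g = -97/(-145) = -97*(-1/145) = 97/145 ≈ 0.66897)
((c(-6, -2) + 12) + k(4))*(g + 55) = (((-4 - 1*(-2)) + 12) + 25)*(97/145 + 55) = (((-4 + 2) + 12) + 25)*(8072/145) = ((-2 + 12) + 25)*(8072/145) = (10 + 25)*(8072/145) = 35*(8072/145) = 56504/29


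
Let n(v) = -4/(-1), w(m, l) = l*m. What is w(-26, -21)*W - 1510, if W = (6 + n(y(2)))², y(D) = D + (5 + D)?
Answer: 53090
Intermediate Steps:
y(D) = 5 + 2*D
n(v) = 4 (n(v) = -4*(-1) = 4)
W = 100 (W = (6 + 4)² = 10² = 100)
w(-26, -21)*W - 1510 = -21*(-26)*100 - 1510 = 546*100 - 1510 = 54600 - 1510 = 53090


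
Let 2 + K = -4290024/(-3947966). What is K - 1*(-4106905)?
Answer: 8106958849661/1973983 ≈ 4.1069e+6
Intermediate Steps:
K = -1802954/1973983 (K = -2 - 4290024/(-3947966) = -2 - 4290024*(-1/3947966) = -2 + 2145012/1973983 = -1802954/1973983 ≈ -0.91336)
K - 1*(-4106905) = -1802954/1973983 - 1*(-4106905) = -1802954/1973983 + 4106905 = 8106958849661/1973983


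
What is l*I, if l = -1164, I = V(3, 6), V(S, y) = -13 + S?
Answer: 11640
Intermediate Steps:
I = -10 (I = -13 + 3 = -10)
l*I = -1164*(-10) = 11640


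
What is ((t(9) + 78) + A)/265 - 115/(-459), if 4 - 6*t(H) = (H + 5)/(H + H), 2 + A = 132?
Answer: 28043/27030 ≈ 1.0375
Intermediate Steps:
A = 130 (A = -2 + 132 = 130)
t(H) = ⅔ - (5 + H)/(12*H) (t(H) = ⅔ - (H + 5)/(6*(H + H)) = ⅔ - (5 + H)/(6*(2*H)) = ⅔ - (5 + H)*1/(2*H)/6 = ⅔ - (5 + H)/(12*H))
((t(9) + 78) + A)/265 - 115/(-459) = (((1/12)*(-5 + 7*9)/9 + 78) + 130)/265 - 115/(-459) = (((1/12)*(⅑)*(-5 + 63) + 78) + 130)*(1/265) - 115*(-1/459) = (((1/12)*(⅑)*58 + 78) + 130)*(1/265) + 115/459 = ((29/54 + 78) + 130)*(1/265) + 115/459 = (4241/54 + 130)*(1/265) + 115/459 = (11261/54)*(1/265) + 115/459 = 11261/14310 + 115/459 = 28043/27030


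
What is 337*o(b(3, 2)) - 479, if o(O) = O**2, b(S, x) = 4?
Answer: 4913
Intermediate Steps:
337*o(b(3, 2)) - 479 = 337*4**2 - 479 = 337*16 - 479 = 5392 - 479 = 4913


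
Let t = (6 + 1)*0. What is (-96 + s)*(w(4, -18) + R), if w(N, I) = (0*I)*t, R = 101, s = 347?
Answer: 25351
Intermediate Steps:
t = 0 (t = 7*0 = 0)
w(N, I) = 0 (w(N, I) = (0*I)*0 = 0*0 = 0)
(-96 + s)*(w(4, -18) + R) = (-96 + 347)*(0 + 101) = 251*101 = 25351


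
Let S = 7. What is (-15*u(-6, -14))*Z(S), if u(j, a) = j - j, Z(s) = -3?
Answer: 0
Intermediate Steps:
u(j, a) = 0
(-15*u(-6, -14))*Z(S) = -15*0*(-3) = 0*(-3) = 0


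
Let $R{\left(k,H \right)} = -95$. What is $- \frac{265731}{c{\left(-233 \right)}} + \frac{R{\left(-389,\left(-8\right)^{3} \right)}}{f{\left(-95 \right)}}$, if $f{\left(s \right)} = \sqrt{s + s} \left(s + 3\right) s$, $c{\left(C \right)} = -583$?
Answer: $\frac{265731}{583} + \frac{i \sqrt{190}}{17480} \approx 455.8 + 0.00078856 i$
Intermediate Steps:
$f{\left(s \right)} = \sqrt{2} s^{\frac{3}{2}} \left(3 + s\right)$ ($f{\left(s \right)} = \sqrt{2 s} \left(3 + s\right) s = \sqrt{2} \sqrt{s} \left(3 + s\right) s = \sqrt{2} s^{\frac{3}{2}} \left(3 + s\right)$)
$- \frac{265731}{c{\left(-233 \right)}} + \frac{R{\left(-389,\left(-8\right)^{3} \right)}}{f{\left(-95 \right)}} = - \frac{265731}{-583} - \frac{95}{\sqrt{2} \left(-95\right)^{\frac{3}{2}} \left(3 - 95\right)} = \left(-265731\right) \left(- \frac{1}{583}\right) - \frac{95}{\sqrt{2} \left(- 95 i \sqrt{95}\right) \left(-92\right)} = \frac{265731}{583} - \frac{95}{8740 i \sqrt{190}} = \frac{265731}{583} - 95 \left(- \frac{i \sqrt{190}}{1660600}\right) = \frac{265731}{583} + \frac{i \sqrt{190}}{17480}$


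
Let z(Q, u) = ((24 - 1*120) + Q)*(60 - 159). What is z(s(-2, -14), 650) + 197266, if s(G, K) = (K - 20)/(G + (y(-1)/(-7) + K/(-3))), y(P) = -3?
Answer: 13510736/65 ≈ 2.0786e+5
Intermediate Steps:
s(G, K) = (-20 + K)/(3/7 + G - K/3) (s(G, K) = (K - 20)/(G + (-3/(-7) + K/(-3))) = (-20 + K)/(G + (-3*(-1/7) + K*(-1/3))) = (-20 + K)/(G + (3/7 - K/3)) = (-20 + K)/(3/7 + G - K/3))
z(Q, u) = 9504 - 99*Q (z(Q, u) = ((24 - 120) + Q)*(-99) = (-96 + Q)*(-99) = 9504 - 99*Q)
z(s(-2, -14), 650) + 197266 = (9504 - 2079*(-20 - 14)/(9 - 7*(-14) + 21*(-2))) + 197266 = (9504 - 2079*(-34)/(9 + 98 - 42)) + 197266 = (9504 - 2079*(-34)/65) + 197266 = (9504 - 99*(-714/65)) + 197266 = (9504 + 70686/65) + 197266 = 688446/65 + 197266 = 13510736/65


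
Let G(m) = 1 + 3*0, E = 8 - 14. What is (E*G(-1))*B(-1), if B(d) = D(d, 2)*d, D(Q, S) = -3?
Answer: -18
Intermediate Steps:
E = -6
B(d) = -3*d
G(m) = 1 (G(m) = 1 + 0 = 1)
(E*G(-1))*B(-1) = (-6*1)*(-3*(-1)) = -6*3 = -18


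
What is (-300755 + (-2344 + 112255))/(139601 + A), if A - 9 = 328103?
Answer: -190844/467713 ≈ -0.40804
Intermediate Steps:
A = 328112 (A = 9 + 328103 = 328112)
(-300755 + (-2344 + 112255))/(139601 + A) = (-300755 + (-2344 + 112255))/(139601 + 328112) = (-300755 + 109911)/467713 = -190844*1/467713 = -190844/467713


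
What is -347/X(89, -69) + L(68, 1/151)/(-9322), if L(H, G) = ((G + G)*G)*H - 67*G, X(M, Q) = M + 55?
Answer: -36876866335/15303666384 ≈ -2.4097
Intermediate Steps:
X(M, Q) = 55 + M
L(H, G) = -67*G + 2*H*G² (L(H, G) = ((2*G)*G)*H - 67*G = (2*G²)*H - 67*G = 2*H*G² - 67*G = -67*G + 2*H*G²)
-347/X(89, -69) + L(68, 1/151)/(-9322) = -347/(55 + 89) + ((-67 + 2*68/151)/151)/(-9322) = -347/144 + ((-67 + 2*(1/151)*68)/151)*(-1/9322) = -347*1/144 + ((-67 + 136/151)/151)*(-1/9322) = -347/144 + ((1/151)*(-9981/151))*(-1/9322) = -347/144 - 9981/22801*(-1/9322) = -347/144 + 9981/212550922 = -36876866335/15303666384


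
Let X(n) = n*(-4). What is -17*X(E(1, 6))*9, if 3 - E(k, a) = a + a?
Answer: -5508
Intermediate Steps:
E(k, a) = 3 - 2*a (E(k, a) = 3 - (a + a) = 3 - 2*a)
X(n) = -4*n
-17*X(E(1, 6))*9 = -(-68)*(3 - 2*6)*9 = -(-68)*(3 - 12)*9 = -(-68)*(-9)*9 = -17*36*9 = -612*9 = -5508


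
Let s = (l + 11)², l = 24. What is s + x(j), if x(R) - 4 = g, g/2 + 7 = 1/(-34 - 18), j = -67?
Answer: 31589/26 ≈ 1215.0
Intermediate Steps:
g = -365/26 (g = -14 + 2/(-34 - 18) = -14 + 2/(-52) = -14 + 2*(-1/52) = -14 - 1/26 = -365/26 ≈ -14.038)
x(R) = -261/26 (x(R) = 4 - 365/26 = -261/26)
s = 1225 (s = (24 + 11)² = 35² = 1225)
s + x(j) = 1225 - 261/26 = 31589/26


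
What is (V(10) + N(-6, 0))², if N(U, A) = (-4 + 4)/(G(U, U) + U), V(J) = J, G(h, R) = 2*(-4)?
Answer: 100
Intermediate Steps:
G(h, R) = -8
N(U, A) = 0 (N(U, A) = (-4 + 4)/(-8 + U) = 0/(-8 + U) = 0)
(V(10) + N(-6, 0))² = (10 + 0)² = 10² = 100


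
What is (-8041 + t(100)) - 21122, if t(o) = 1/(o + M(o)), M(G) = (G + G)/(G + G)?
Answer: -2945462/101 ≈ -29163.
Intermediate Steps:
M(G) = 1 (M(G) = (2*G)/((2*G)) = (2*G)*(1/(2*G)) = 1)
t(o) = 1/(1 + o) (t(o) = 1/(o + 1) = 1/(1 + o))
(-8041 + t(100)) - 21122 = (-8041 + 1/(1 + 100)) - 21122 = (-8041 + 1/101) - 21122 = -812140/101 - 21122 = -2945462/101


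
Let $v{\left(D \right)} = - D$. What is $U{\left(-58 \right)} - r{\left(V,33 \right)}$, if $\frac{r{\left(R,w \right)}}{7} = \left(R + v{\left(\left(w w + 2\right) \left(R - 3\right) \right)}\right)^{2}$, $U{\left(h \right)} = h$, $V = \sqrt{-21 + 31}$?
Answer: $-158154761 + 49945980 \sqrt{10} \approx -2.117 \cdot 10^{5}$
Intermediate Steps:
$V = \sqrt{10} \approx 3.1623$
$r{\left(R,w \right)} = 7 \left(R - \left(-3 + R\right) \left(2 + w^{2}\right)\right)^{2}$ ($r{\left(R,w \right)} = 7 \left(R - \left(w w + 2\right) \left(R - 3\right)\right)^{2} = 7 \left(R - \left(w^{2} + 2\right) \left(-3 + R\right)\right)^{2} = 7 \left(R - \left(2 + w^{2}\right) \left(-3 + R\right)\right)^{2} = 7 \left(R - \left(-3 + R\right) \left(2 + w^{2}\right)\right)^{2}$)
$U{\left(-58 \right)} - r{\left(V,33 \right)} = -58 - 7 \left(-6 + \sqrt{10} - 3 \cdot 33^{2} + \sqrt{10} \cdot 33^{2}\right)^{2} = -58 - 7 \left(-6 + \sqrt{10} - 3267 + \sqrt{10} \cdot 1089\right)^{2} = -58 - 7 \left(-6 + \sqrt{10} - 3267 + 1089 \sqrt{10}\right)^{2} = -58 - 7 \left(-3273 + 1090 \sqrt{10}\right)^{2}$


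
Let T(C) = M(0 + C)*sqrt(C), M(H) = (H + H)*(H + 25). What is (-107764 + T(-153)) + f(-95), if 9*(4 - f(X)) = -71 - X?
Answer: -323288/3 + 117504*I*sqrt(17) ≈ -1.0776e+5 + 4.8448e+5*I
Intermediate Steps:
f(X) = 107/9 + X/9 (f(X) = 4 - (-71 - X)/9 = 4 + (71/9 + X/9) = 107/9 + X/9)
M(H) = 2*H*(25 + H) (M(H) = (2*H)*(25 + H) = 2*H*(25 + H))
T(C) = 2*C**(3/2)*(25 + C) (T(C) = (2*(0 + C)*(25 + (0 + C)))*sqrt(C) = (2*C*(25 + C))*sqrt(C) = 2*C**(3/2)*(25 + C))
(-107764 + T(-153)) + f(-95) = (-107764 + 2*(-153)**(3/2)*(25 - 153)) + (107/9 + (1/9)*(-95)) = (-107764 + 2*(-459*I*sqrt(17))*(-128)) + (107/9 - 95/9) = (-107764 + 117504*I*sqrt(17)) + 4/3 = -323288/3 + 117504*I*sqrt(17)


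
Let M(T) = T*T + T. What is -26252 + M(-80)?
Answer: -19932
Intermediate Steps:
M(T) = T + T**2 (M(T) = T**2 + T = T + T**2)
-26252 + M(-80) = -26252 - 80*(1 - 80) = -26252 - 80*(-79) = -26252 + 6320 = -19932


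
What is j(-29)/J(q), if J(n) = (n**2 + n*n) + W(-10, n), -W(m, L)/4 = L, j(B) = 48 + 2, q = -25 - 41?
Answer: 25/4488 ≈ 0.0055704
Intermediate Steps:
q = -66
j(B) = 50
W(m, L) = -4*L
J(n) = -4*n + 2*n**2 (J(n) = (n**2 + n*n) - 4*n = (n**2 + n**2) - 4*n = 2*n**2 - 4*n = -4*n + 2*n**2)
j(-29)/J(q) = 50/((2*(-66)*(-2 - 66))) = 50/((2*(-66)*(-68))) = 50/8976 = 50*(1/8976) = 25/4488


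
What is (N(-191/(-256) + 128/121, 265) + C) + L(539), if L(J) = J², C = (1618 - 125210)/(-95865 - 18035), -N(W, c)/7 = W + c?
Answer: 254605239520373/882041600 ≈ 2.8865e+5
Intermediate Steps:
N(W, c) = -7*W - 7*c (N(W, c) = -7*(W + c) = -7*W - 7*c)
C = 30898/28475 (C = -123592/(-113900) = -123592*(-1/113900) = 30898/28475 ≈ 1.0851)
(N(-191/(-256) + 128/121, 265) + C) + L(539) = ((-7*(-191/(-256) + 128/121) - 7*265) + 30898/28475) + 539² = ((-7*(-191*(-1/256) + 128*(1/121)) - 1855) + 30898/28475) + 290521 = ((-7*(191/256 + 128/121) - 1855) + 30898/28475) + 290521 = ((-7*55879/30976 - 1855) + 30898/28475) + 290521 = ((-391153/30976 - 1855) + 30898/28475) + 290521 = (-57851633/30976 + 30898/28475) + 290521 = -1646368153227/882041600 + 290521 = 254605239520373/882041600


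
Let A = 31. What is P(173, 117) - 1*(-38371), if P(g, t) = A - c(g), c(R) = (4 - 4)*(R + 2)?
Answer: 38402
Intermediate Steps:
c(R) = 0 (c(R) = 0*(2 + R) = 0)
P(g, t) = 31 (P(g, t) = 31 - 1*0 = 31 + 0 = 31)
P(173, 117) - 1*(-38371) = 31 - 1*(-38371) = 31 + 38371 = 38402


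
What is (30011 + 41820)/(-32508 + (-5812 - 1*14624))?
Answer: -71831/52944 ≈ -1.3567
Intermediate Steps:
(30011 + 41820)/(-32508 + (-5812 - 1*14624)) = 71831/(-32508 + (-5812 - 14624)) = 71831/(-32508 - 20436) = 71831/(-52944) = 71831*(-1/52944) = -71831/52944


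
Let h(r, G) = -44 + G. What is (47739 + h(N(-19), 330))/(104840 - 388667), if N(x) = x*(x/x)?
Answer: -48025/283827 ≈ -0.16921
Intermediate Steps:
N(x) = x (N(x) = x*1 = x)
(47739 + h(N(-19), 330))/(104840 - 388667) = (47739 + (-44 + 330))/(104840 - 388667) = (47739 + 286)/(-283827) = 48025*(-1/283827) = -48025/283827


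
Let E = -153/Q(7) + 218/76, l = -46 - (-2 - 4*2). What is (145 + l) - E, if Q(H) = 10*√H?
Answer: 4033/38 + 153*√7/70 ≈ 111.91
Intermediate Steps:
l = -36 (l = -46 - (-2 - 8) = -46 - 1*(-10) = -46 + 10 = -36)
E = 109/38 - 153*√7/70 (E = -153*√7/70 + 218/76 = -153*√7/70 + 218*(1/76) = -153*√7/70 + 109/38 = 109/38 - 153*√7/70 ≈ -2.9144)
(145 + l) - E = (145 - 36) - (109/38 - 153*√7/70) = 109 + (-109/38 + 153*√7/70) = 4033/38 + 153*√7/70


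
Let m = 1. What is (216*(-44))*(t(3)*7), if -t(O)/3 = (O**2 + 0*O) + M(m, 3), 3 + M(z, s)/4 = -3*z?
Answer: -2993760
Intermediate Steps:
M(z, s) = -12 - 12*z (M(z, s) = -12 + 4*(-3*z) = -12 - 12*z)
t(O) = 72 - 3*O**2 (t(O) = -3*((O**2 + 0*O) + (-12 - 12*1)) = -3*((O**2 + 0) + (-12 - 12)) = -3*(O**2 - 24) = -3*(-24 + O**2) = 72 - 3*O**2)
(216*(-44))*(t(3)*7) = (216*(-44))*((72 - 3*3**2)*7) = -9504*(72 - 3*9)*7 = -9504*(72 - 27)*7 = -427680*7 = -9504*315 = -2993760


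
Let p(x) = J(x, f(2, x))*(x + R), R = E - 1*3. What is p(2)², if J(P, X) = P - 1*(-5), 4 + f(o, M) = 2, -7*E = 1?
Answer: 64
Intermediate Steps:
E = -⅐ (E = -⅐*1 = -⅐ ≈ -0.14286)
f(o, M) = -2 (f(o, M) = -4 + 2 = -2)
J(P, X) = 5 + P (J(P, X) = P + 5 = 5 + P)
R = -22/7 (R = -⅐ - 1*3 = -⅐ - 3 = -22/7 ≈ -3.1429)
p(x) = (5 + x)*(-22/7 + x) (p(x) = (5 + x)*(x - 22/7) = (5 + x)*(-22/7 + x))
p(2)² = ((-22 + 7*2)*(5 + 2)/7)² = ((⅐)*(-22 + 14)*7)² = ((⅐)*(-8)*7)² = (-8)² = 64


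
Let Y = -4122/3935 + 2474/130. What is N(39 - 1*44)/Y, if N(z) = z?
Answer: -255775/919933 ≈ -0.27804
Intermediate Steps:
Y = 919933/51155 (Y = -4122*1/3935 + 2474*(1/130) = -4122/3935 + 1237/65 = 919933/51155 ≈ 17.983)
N(39 - 1*44)/Y = (39 - 1*44)/(919933/51155) = (39 - 44)*(51155/919933) = -5*51155/919933 = -255775/919933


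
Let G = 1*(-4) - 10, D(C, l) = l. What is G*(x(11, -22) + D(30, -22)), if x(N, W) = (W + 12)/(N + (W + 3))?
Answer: 581/2 ≈ 290.50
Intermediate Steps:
G = -14 (G = -4 - 10 = -14)
x(N, W) = (12 + W)/(3 + N + W) (x(N, W) = (12 + W)/(N + (3 + W)) = (12 + W)/(3 + N + W))
G*(x(11, -22) + D(30, -22)) = -14*((12 - 22)/(3 + 11 - 22) - 22) = -14*(-10/(-8) - 22) = -14*(-⅛*(-10) - 22) = -14*(5/4 - 22) = -14*(-83/4) = 581/2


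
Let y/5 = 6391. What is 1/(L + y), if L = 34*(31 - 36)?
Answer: 1/31785 ≈ 3.1461e-5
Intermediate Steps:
L = -170 (L = 34*(-5) = -170)
y = 31955 (y = 5*6391 = 31955)
1/(L + y) = 1/(-170 + 31955) = 1/31785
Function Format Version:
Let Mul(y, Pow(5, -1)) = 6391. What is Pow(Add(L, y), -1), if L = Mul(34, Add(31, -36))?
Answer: Rational(1, 31785) ≈ 3.1461e-5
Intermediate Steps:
L = -170 (L = Mul(34, -5) = -170)
y = 31955 (y = Mul(5, 6391) = 31955)
Pow(Add(L, y), -1) = Pow(Add(-170, 31955), -1) = Pow(31785, -1) = Rational(1, 31785)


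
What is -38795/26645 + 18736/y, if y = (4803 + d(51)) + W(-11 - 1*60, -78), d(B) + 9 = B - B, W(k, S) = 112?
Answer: 30889245/13072037 ≈ 2.3630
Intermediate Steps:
d(B) = -9 (d(B) = -9 + (B - B) = -9 + 0 = -9)
y = 4906 (y = (4803 - 9) + 112 = 4794 + 112 = 4906)
-38795/26645 + 18736/y = -38795/26645 + 18736/4906 = -38795*1/26645 + 18736*(1/4906) = -7759/5329 + 9368/2453 = 30889245/13072037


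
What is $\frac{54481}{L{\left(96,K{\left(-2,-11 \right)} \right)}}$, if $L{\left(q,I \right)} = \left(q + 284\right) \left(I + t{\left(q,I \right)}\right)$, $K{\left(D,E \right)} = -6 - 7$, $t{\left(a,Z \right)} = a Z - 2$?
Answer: $- \frac{54481}{479940} \approx -0.11352$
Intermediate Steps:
$t{\left(a,Z \right)} = -2 + Z a$ ($t{\left(a,Z \right)} = Z a - 2 = -2 + Z a$)
$K{\left(D,E \right)} = -13$
$L{\left(q,I \right)} = \left(284 + q\right) \left(-2 + I + I q\right)$ ($L{\left(q,I \right)} = \left(q + 284\right) \left(I + \left(-2 + I q\right)\right) = \left(284 + q\right) \left(-2 + I + I q\right)$)
$\frac{54481}{L{\left(96,K{\left(-2,-11 \right)} \right)}} = \frac{54481}{-568 + 284 \left(-13\right) + 96 \left(-2 - 1248\right) + 285 \left(-13\right) 96} = \frac{54481}{-568 - 3692 + 96 \left(-2 - 1248\right) - 355680} = \frac{54481}{-568 - 3692 + 96 \left(-1250\right) - 355680} = \frac{54481}{-568 - 3692 - 120000 - 355680} = \frac{54481}{-479940} = 54481 \left(- \frac{1}{479940}\right) = - \frac{54481}{479940}$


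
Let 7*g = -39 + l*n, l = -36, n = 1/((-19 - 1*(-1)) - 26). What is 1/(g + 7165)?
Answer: 11/78755 ≈ 0.00013967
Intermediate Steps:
n = -1/44 (n = 1/((-19 + 1) - 26) = 1/(-18 - 26) = 1/(-44) = -1/44 ≈ -0.022727)
g = -60/11 (g = (-39 - 36*(-1/44))/7 = (-39 + 9/11)/7 = (1/7)*(-420/11) = -60/11 ≈ -5.4545)
1/(g + 7165) = 1/(-60/11 + 7165) = 1/(78755/11) = 11/78755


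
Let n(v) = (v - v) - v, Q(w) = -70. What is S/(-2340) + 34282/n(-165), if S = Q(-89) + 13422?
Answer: 260056/1287 ≈ 202.06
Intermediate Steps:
S = 13352 (S = -70 + 13422 = 13352)
n(v) = -v (n(v) = 0 - v = -v)
S/(-2340) + 34282/n(-165) = 13352/(-2340) + 34282/((-1*(-165))) = 13352*(-1/2340) + 34282/165 = -3338/585 + 34282*(1/165) = -3338/585 + 34282/165 = 260056/1287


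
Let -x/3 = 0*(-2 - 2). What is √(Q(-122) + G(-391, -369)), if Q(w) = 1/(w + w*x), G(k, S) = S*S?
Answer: √2026620202/122 ≈ 369.00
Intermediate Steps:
x = 0 (x = -0*(-2 - 2) = -0*(-4) = -3*0 = 0)
G(k, S) = S²
Q(w) = 1/w (Q(w) = 1/(w + w*0) = 1/(w + 0) = 1/w)
√(Q(-122) + G(-391, -369)) = √(1/(-122) + (-369)²) = √(-1/122 + 136161) = √(16611641/122) = √2026620202/122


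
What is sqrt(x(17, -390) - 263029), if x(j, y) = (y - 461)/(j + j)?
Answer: I*sqrt(304090458)/34 ≈ 512.89*I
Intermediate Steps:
x(j, y) = (-461 + y)/(2*j) (x(j, y) = (-461 + y)/((2*j)) = (-461 + y)*(1/(2*j)) = (-461 + y)/(2*j))
sqrt(x(17, -390) - 263029) = sqrt((1/2)*(-461 - 390)/17 - 263029) = sqrt((1/2)*(1/17)*(-851) - 263029) = sqrt(-851/34 - 263029) = sqrt(-8943837/34) = I*sqrt(304090458)/34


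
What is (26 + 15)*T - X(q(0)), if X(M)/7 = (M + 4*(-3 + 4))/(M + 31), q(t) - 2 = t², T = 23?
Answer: 10359/11 ≈ 941.73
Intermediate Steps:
q(t) = 2 + t²
X(M) = 7*(4 + M)/(31 + M) (X(M) = 7*((M + 4*(-3 + 4))/(M + 31)) = 7*((M + 4*1)/(31 + M)) = 7*((M + 4)/(31 + M)) = 7*((4 + M)/(31 + M)) = 7*(4 + M)/(31 + M))
(26 + 15)*T - X(q(0)) = (26 + 15)*23 - 7*(4 + (2 + 0²))/(31 + (2 + 0²)) = 41*23 - 7*(4 + (2 + 0))/(31 + (2 + 0)) = 943 - 7*(4 + 2)/(31 + 2) = 943 - 7*6/33 = 943 - 1*14/11 = 943 - 14/11 = 10359/11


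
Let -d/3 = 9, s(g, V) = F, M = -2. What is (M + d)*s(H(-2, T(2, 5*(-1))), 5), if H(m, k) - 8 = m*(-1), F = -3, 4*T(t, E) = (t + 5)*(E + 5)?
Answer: 87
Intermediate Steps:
T(t, E) = (5 + E)*(5 + t)/4 (T(t, E) = ((t + 5)*(E + 5))/4 = ((5 + t)*(5 + E))/4 = ((5 + E)*(5 + t))/4 = (5 + E)*(5 + t)/4)
H(m, k) = 8 - m (H(m, k) = 8 + m*(-1) = 8 - m)
s(g, V) = -3
d = -27 (d = -3*9 = -27)
(M + d)*s(H(-2, T(2, 5*(-1))), 5) = (-2 - 27)*(-3) = -29*(-3) = 87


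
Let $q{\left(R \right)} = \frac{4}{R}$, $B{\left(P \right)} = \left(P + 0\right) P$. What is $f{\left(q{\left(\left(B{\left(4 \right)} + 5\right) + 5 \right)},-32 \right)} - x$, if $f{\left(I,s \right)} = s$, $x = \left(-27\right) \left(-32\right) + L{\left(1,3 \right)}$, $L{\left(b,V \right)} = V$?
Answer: $-899$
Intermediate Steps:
$B{\left(P \right)} = P^{2}$ ($B{\left(P \right)} = P P = P^{2}$)
$x = 867$ ($x = \left(-27\right) \left(-32\right) + 3 = 864 + 3 = 867$)
$f{\left(q{\left(\left(B{\left(4 \right)} + 5\right) + 5 \right)},-32 \right)} - x = -32 - 867 = -899$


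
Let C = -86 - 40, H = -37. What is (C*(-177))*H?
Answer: -825174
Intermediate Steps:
C = -126
(C*(-177))*H = -126*(-177)*(-37) = 22302*(-37) = -825174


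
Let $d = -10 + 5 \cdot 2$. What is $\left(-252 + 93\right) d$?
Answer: $0$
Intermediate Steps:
$d = 0$ ($d = -10 + 10 = 0$)
$\left(-252 + 93\right) d = \left(-252 + 93\right) 0 = \left(-159\right) 0 = 0$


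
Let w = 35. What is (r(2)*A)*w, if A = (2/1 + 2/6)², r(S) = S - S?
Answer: 0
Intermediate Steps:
r(S) = 0
A = 49/9 (A = (2*1 + 2*(⅙))² = (2 + ⅓)² = (7/3)² = 49/9 ≈ 5.4444)
(r(2)*A)*w = (0*(49/9))*35 = 0*35 = 0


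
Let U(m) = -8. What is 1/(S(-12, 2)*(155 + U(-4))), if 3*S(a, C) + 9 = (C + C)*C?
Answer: -1/49 ≈ -0.020408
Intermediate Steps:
S(a, C) = -3 + 2*C**2/3 (S(a, C) = -3 + ((C + C)*C)/3 = -3 + ((2*C)*C)/3 = -3 + (2*C**2)/3 = -3 + 2*C**2/3)
1/(S(-12, 2)*(155 + U(-4))) = 1/((-3 + (2/3)*2**2)*(155 - 8)) = 1/((-3 + (2/3)*4)*147) = 1/((-3 + 8/3)*147) = 1/(-1/3*147) = 1/(-49) = -1/49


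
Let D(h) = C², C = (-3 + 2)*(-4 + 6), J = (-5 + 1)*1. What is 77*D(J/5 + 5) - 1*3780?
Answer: -3472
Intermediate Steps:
J = -4 (J = -4*1 = -4)
C = -2 (C = -1*2 = -2)
D(h) = 4 (D(h) = (-2)² = 4)
77*D(J/5 + 5) - 1*3780 = 77*4 - 1*3780 = 308 - 3780 = -3472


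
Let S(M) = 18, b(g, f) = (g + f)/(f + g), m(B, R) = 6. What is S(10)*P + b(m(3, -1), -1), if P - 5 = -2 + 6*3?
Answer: 379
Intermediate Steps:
b(g, f) = 1 (b(g, f) = (f + g)/(f + g) = 1)
P = 21 (P = 5 + (-2 + 6*3) = 5 + (-2 + 18) = 5 + 16 = 21)
S(10)*P + b(m(3, -1), -1) = 18*21 + 1 = 378 + 1 = 379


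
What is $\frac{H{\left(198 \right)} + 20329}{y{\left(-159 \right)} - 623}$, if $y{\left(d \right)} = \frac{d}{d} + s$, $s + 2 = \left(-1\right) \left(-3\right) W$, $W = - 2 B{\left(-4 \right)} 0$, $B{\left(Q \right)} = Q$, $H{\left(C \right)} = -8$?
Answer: $- \frac{20321}{624} \approx -32.566$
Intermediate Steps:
$W = 0$ ($W = \left(-2\right) \left(-4\right) 0 = 8 \cdot 0 = 0$)
$s = -2$ ($s = -2 + \left(-1\right) \left(-3\right) 0 = -2 + 3 \cdot 0 = -2 + 0 = -2$)
$y{\left(d \right)} = -1$ ($y{\left(d \right)} = \frac{d}{d} - 2 = 1 - 2 = -1$)
$\frac{H{\left(198 \right)} + 20329}{y{\left(-159 \right)} - 623} = \frac{-8 + 20329}{-1 - 623} = \frac{20321}{-624} = 20321 \left(- \frac{1}{624}\right) = - \frac{20321}{624}$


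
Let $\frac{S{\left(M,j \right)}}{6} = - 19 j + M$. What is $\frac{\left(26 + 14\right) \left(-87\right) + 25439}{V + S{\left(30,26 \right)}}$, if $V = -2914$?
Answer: $- \frac{3137}{814} \approx -3.8538$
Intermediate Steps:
$S{\left(M,j \right)} = - 114 j + 6 M$ ($S{\left(M,j \right)} = 6 \left(- 19 j + M\right) = 6 \left(M - 19 j\right) = - 114 j + 6 M$)
$\frac{\left(26 + 14\right) \left(-87\right) + 25439}{V + S{\left(30,26 \right)}} = \frac{\left(26 + 14\right) \left(-87\right) + 25439}{-2914 + \left(\left(-114\right) 26 + 6 \cdot 30\right)} = \frac{40 \left(-87\right) + 25439}{-2914 + \left(-2964 + 180\right)} = \frac{-3480 + 25439}{-2914 - 2784} = \frac{21959}{-5698} = 21959 \left(- \frac{1}{5698}\right) = - \frac{3137}{814}$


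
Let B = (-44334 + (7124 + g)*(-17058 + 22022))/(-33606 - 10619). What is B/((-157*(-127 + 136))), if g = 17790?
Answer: 123628762/62489925 ≈ 1.9784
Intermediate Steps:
B = -123628762/44225 (B = (-44334 + (7124 + 17790)*(-17058 + 22022))/(-33606 - 10619) = (-44334 + 24914*4964)/(-44225) = (-44334 + 123673096)*(-1/44225) = 123628762*(-1/44225) = -123628762/44225 ≈ -2795.4)
B/((-157*(-127 + 136))) = -123628762*(-1/(157*(-127 + 136)))/44225 = -123628762/(44225*((-157*9))) = -123628762/44225/(-1413) = -123628762/44225*(-1/1413) = 123628762/62489925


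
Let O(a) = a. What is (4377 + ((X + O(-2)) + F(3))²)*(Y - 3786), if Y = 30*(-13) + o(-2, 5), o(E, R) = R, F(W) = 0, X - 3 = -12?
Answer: -18761158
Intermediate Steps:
X = -9 (X = 3 - 12 = -9)
Y = -385 (Y = 30*(-13) + 5 = -390 + 5 = -385)
(4377 + ((X + O(-2)) + F(3))²)*(Y - 3786) = (4377 + ((-9 - 2) + 0)²)*(-385 - 3786) = (4377 + (-11 + 0)²)*(-4171) = (4377 + (-11)²)*(-4171) = (4377 + 121)*(-4171) = 4498*(-4171) = -18761158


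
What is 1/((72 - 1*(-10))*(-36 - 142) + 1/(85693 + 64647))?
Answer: -150340/2194362639 ≈ -6.8512e-5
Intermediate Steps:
1/((72 - 1*(-10))*(-36 - 142) + 1/(85693 + 64647)) = 1/((72 + 10)*(-178) + 1/150340) = 1/(82*(-178) + 1/150340) = 1/(-14596 + 1/150340) = 1/(-2194362639/150340) = -150340/2194362639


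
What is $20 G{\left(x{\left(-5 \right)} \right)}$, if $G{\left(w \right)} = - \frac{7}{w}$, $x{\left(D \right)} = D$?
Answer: $28$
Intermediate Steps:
$20 G{\left(x{\left(-5 \right)} \right)} = 20 \left(- \frac{7}{-5}\right) = 20 \left(\left(-7\right) \left(- \frac{1}{5}\right)\right) = 20 \cdot \frac{7}{5} = 28$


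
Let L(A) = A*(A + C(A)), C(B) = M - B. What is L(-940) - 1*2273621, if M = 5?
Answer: -2278321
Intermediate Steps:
C(B) = 5 - B
L(A) = 5*A (L(A) = A*(A + (5 - A)) = A*5 = 5*A)
L(-940) - 1*2273621 = 5*(-940) - 1*2273621 = -4700 - 2273621 = -2278321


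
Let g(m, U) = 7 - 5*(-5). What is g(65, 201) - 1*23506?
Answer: -23474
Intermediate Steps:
g(m, U) = 32 (g(m, U) = 7 + 25 = 32)
g(65, 201) - 1*23506 = 32 - 1*23506 = 32 - 23506 = -23474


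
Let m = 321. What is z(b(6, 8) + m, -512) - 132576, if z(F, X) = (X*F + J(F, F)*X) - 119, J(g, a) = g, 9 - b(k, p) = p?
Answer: -462423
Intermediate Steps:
b(k, p) = 9 - p
z(F, X) = -119 + 2*F*X (z(F, X) = (X*F + F*X) - 119 = (F*X + F*X) - 119 = 2*F*X - 119 = -119 + 2*F*X)
z(b(6, 8) + m, -512) - 132576 = (-119 + 2*((9 - 1*8) + 321)*(-512)) - 132576 = (-119 + 2*((9 - 8) + 321)*(-512)) - 132576 = (-119 + 2*(1 + 321)*(-512)) - 132576 = (-119 + 2*322*(-512)) - 132576 = (-119 - 329728) - 132576 = -329847 - 132576 = -462423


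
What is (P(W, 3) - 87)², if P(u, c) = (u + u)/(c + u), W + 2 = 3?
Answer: 29929/4 ≈ 7482.3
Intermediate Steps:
W = 1 (W = -2 + 3 = 1)
P(u, c) = 2*u/(c + u) (P(u, c) = (2*u)/(c + u) = 2*u/(c + u))
(P(W, 3) - 87)² = (2*1/(3 + 1) - 87)² = (2*1/4 - 87)² = (2*1*(¼) - 87)² = (½ - 87)² = (-173/2)² = 29929/4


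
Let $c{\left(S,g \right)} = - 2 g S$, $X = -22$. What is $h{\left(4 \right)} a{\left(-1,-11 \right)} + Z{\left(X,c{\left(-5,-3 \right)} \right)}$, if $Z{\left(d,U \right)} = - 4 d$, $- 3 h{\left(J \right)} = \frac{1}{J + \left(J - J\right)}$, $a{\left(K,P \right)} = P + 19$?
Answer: $\frac{262}{3} \approx 87.333$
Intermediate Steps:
$a{\left(K,P \right)} = 19 + P$
$c{\left(S,g \right)} = - 2 S g$
$h{\left(J \right)} = - \frac{1}{3 J}$ ($h{\left(J \right)} = - \frac{1}{3 \left(J + \left(J - J\right)\right)} = - \frac{1}{3 \left(J + 0\right)} = - \frac{1}{3 J}$)
$h{\left(4 \right)} a{\left(-1,-11 \right)} + Z{\left(X,c{\left(-5,-3 \right)} \right)} = - \frac{1}{3 \cdot 4} \left(19 - 11\right) - -88 = \left(- \frac{1}{3}\right) \frac{1}{4} \cdot 8 + 88 = \left(- \frac{1}{12}\right) 8 + 88 = - \frac{2}{3} + 88 = \frac{262}{3}$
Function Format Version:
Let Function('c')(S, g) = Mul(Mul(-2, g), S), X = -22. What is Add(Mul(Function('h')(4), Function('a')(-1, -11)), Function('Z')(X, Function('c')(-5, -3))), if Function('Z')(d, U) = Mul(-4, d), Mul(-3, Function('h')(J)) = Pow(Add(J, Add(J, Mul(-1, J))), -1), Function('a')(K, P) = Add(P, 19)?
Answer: Rational(262, 3) ≈ 87.333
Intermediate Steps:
Function('a')(K, P) = Add(19, P)
Function('c')(S, g) = Mul(-2, S, g)
Function('h')(J) = Mul(Rational(-1, 3), Pow(J, -1)) (Function('h')(J) = Mul(Rational(-1, 3), Pow(Add(J, Add(J, Mul(-1, J))), -1)) = Mul(Rational(-1, 3), Pow(Add(J, 0), -1)) = Mul(Rational(-1, 3), Pow(J, -1)))
Add(Mul(Function('h')(4), Function('a')(-1, -11)), Function('Z')(X, Function('c')(-5, -3))) = Add(Mul(Mul(Rational(-1, 3), Pow(4, -1)), Add(19, -11)), Mul(-4, -22)) = Add(Mul(Mul(Rational(-1, 3), Rational(1, 4)), 8), 88) = Add(Mul(Rational(-1, 12), 8), 88) = Add(Rational(-2, 3), 88) = Rational(262, 3)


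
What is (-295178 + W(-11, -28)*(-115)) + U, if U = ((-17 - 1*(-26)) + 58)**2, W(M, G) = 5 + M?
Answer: -289999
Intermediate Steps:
U = 4489 (U = ((-17 + 26) + 58)**2 = (9 + 58)**2 = 67**2 = 4489)
(-295178 + W(-11, -28)*(-115)) + U = (-295178 + (5 - 11)*(-115)) + 4489 = (-295178 - 6*(-115)) + 4489 = (-295178 + 690) + 4489 = -294488 + 4489 = -289999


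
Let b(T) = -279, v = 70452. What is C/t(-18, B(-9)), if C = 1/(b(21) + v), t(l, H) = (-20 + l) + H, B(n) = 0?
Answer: -1/2666574 ≈ -3.7501e-7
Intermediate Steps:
t(l, H) = -20 + H + l
C = 1/70173 (C = 1/(-279 + 70452) = 1/70173 ≈ 1.4251e-5)
C/t(-18, B(-9)) = 1/(70173*(-20 + 0 - 18)) = (1/70173)/(-38) = (1/70173)*(-1/38) = -1/2666574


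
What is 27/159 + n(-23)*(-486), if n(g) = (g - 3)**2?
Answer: -17412399/53 ≈ -3.2854e+5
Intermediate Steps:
n(g) = (-3 + g)**2
27/159 + n(-23)*(-486) = 27/159 + (-3 - 23)**2*(-486) = 27*(1/159) + (-26)**2*(-486) = 9/53 + 676*(-486) = 9/53 - 328536 = -17412399/53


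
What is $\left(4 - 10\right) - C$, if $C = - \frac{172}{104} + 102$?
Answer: $- \frac{2765}{26} \approx -106.35$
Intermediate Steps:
$C = \frac{2609}{26}$ ($C = \left(-172\right) \frac{1}{104} + 102 = - \frac{43}{26} + 102 = \frac{2609}{26} \approx 100.35$)
$\left(4 - 10\right) - C = \left(4 - 10\right) - \frac{2609}{26} = -6 - \frac{2609}{26} = - \frac{2765}{26}$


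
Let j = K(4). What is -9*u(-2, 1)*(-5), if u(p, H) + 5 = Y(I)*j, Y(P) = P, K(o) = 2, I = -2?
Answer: -405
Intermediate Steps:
j = 2
u(p, H) = -9 (u(p, H) = -5 - 2*2 = -5 - 4 = -9)
-9*u(-2, 1)*(-5) = -9*(-9)*(-5) = 81*(-5) = -405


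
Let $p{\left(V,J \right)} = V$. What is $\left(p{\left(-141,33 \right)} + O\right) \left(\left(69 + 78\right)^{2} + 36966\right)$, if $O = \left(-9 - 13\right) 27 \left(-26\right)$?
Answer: $896373225$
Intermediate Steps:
$O = 15444$ ($O = \left(-9 - 13\right) 27 \left(-26\right) = \left(-22\right) 27 \left(-26\right) = \left(-594\right) \left(-26\right) = 15444$)
$\left(p{\left(-141,33 \right)} + O\right) \left(\left(69 + 78\right)^{2} + 36966\right) = \left(-141 + 15444\right) \left(\left(69 + 78\right)^{2} + 36966\right) = 15303 \left(147^{2} + 36966\right) = 15303 \left(21609 + 36966\right) = 15303 \cdot 58575 = 896373225$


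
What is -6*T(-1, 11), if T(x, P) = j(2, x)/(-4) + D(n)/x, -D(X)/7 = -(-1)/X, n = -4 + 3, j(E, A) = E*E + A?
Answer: 93/2 ≈ 46.500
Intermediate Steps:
j(E, A) = A + E² (j(E, A) = E² + A = A + E²)
n = -1
D(X) = -7/X (D(X) = -(-7)*(-1/X) = -7/X)
T(x, P) = -1 + 7/x - x/4 (T(x, P) = (x + 2²)/(-4) + (-7/(-1))/x = (x + 4)*(-¼) + (-7*(-1))/x = (4 + x)*(-¼) + 7/x = (-1 - x/4) + 7/x = -1 + 7/x - x/4)
-6*T(-1, 11) = -6*(-1 + 7/(-1) - ¼*(-1)) = -6*(-1 + 7*(-1) + ¼) = -6*(-1 - 7 + ¼) = -6*(-31/4) = 93/2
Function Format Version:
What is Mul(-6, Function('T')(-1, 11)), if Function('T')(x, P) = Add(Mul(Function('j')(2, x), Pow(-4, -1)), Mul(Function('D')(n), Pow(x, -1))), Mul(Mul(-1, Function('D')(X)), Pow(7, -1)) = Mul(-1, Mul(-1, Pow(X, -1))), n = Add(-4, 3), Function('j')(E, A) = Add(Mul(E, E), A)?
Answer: Rational(93, 2) ≈ 46.500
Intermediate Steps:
Function('j')(E, A) = Add(A, Pow(E, 2)) (Function('j')(E, A) = Add(Pow(E, 2), A) = Add(A, Pow(E, 2)))
n = -1
Function('D')(X) = Mul(-7, Pow(X, -1)) (Function('D')(X) = Mul(-7, Mul(-1, Mul(-1, Pow(X, -1)))) = Mul(-7, Pow(X, -1)))
Function('T')(x, P) = Add(-1, Mul(7, Pow(x, -1)), Mul(Rational(-1, 4), x)) (Function('T')(x, P) = Add(Mul(Add(x, Pow(2, 2)), Pow(-4, -1)), Mul(Mul(-7, Pow(-1, -1)), Pow(x, -1))) = Add(Mul(Add(x, 4), Rational(-1, 4)), Mul(Mul(-7, -1), Pow(x, -1))) = Add(Mul(Add(4, x), Rational(-1, 4)), Mul(7, Pow(x, -1))) = Add(Add(-1, Mul(Rational(-1, 4), x)), Mul(7, Pow(x, -1))) = Add(-1, Mul(7, Pow(x, -1)), Mul(Rational(-1, 4), x)))
Mul(-6, Function('T')(-1, 11)) = Mul(-6, Add(-1, Mul(7, Pow(-1, -1)), Mul(Rational(-1, 4), -1))) = Mul(-6, Add(-1, Mul(7, -1), Rational(1, 4))) = Mul(-6, Add(-1, -7, Rational(1, 4))) = Mul(-6, Rational(-31, 4)) = Rational(93, 2)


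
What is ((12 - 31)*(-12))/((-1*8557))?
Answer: -228/8557 ≈ -0.026645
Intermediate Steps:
((12 - 31)*(-12))/((-1*8557)) = -19*(-12)/(-8557) = 228*(-1/8557) = -228/8557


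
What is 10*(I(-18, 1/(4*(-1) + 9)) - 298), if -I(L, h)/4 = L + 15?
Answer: -2860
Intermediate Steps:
I(L, h) = -60 - 4*L (I(L, h) = -4*(L + 15) = -4*(15 + L) = -60 - 4*L)
10*(I(-18, 1/(4*(-1) + 9)) - 298) = 10*((-60 - 4*(-18)) - 298) = 10*((-60 + 72) - 298) = 10*(12 - 298) = 10*(-286) = -2860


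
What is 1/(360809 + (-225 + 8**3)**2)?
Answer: 1/443178 ≈ 2.2564e-6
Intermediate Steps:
1/(360809 + (-225 + 8**3)**2) = 1/(360809 + (-225 + 512)**2) = 1/(360809 + 287**2) = 1/(360809 + 82369) = 1/443178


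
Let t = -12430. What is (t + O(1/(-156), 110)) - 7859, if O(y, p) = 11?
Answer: -20278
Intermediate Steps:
(t + O(1/(-156), 110)) - 7859 = (-12430 + 11) - 7859 = -12419 - 7859 = -20278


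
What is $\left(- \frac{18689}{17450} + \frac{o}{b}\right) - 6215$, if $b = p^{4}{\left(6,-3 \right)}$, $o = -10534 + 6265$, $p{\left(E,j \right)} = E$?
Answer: $- \frac{23442030499}{3769200} \approx -6219.4$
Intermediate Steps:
$o = -4269$
$b = 1296$ ($b = 6^{4} = 1296$)
$\left(- \frac{18689}{17450} + \frac{o}{b}\right) - 6215 = \left(- \frac{18689}{17450} - \frac{4269}{1296}\right) - 6215 = \left(\left(-18689\right) \frac{1}{17450} - \frac{1423}{432}\right) - 6215 = \left(- \frac{18689}{17450} - \frac{1423}{432}\right) - 6215 = - \frac{16452499}{3769200} - 6215 = - \frac{23442030499}{3769200}$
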